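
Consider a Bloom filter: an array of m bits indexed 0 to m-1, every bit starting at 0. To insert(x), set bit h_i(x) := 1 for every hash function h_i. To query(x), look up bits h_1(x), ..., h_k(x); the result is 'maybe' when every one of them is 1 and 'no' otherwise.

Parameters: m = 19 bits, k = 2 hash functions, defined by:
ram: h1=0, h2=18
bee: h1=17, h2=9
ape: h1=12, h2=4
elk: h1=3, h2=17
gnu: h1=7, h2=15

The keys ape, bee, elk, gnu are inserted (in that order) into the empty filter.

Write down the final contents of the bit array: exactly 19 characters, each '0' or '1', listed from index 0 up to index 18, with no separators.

Answer: 0001100101001001010

Derivation:
Start: bits=0000000000000000000
After insert 'ape': sets bits 4 12 -> bits=0000100000001000000
After insert 'bee': sets bits 9 17 -> bits=0000100001001000010
After insert 'elk': sets bits 3 17 -> bits=0001100001001000010
After insert 'gnu': sets bits 7 15 -> bits=0001100101001001010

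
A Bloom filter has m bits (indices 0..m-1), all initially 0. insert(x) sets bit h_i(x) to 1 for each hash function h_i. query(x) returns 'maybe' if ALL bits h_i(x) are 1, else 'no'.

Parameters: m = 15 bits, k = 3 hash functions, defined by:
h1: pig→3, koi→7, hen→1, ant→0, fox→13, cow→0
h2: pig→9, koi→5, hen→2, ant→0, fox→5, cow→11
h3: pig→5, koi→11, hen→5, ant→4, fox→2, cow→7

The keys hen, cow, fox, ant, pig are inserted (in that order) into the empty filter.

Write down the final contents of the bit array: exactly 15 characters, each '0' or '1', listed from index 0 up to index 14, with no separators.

Start: bits=000000000000000
After insert 'hen': sets bits 1 2 5 -> bits=011001000000000
After insert 'cow': sets bits 0 7 11 -> bits=111001010001000
After insert 'fox': sets bits 2 5 13 -> bits=111001010001010
After insert 'ant': sets bits 0 4 -> bits=111011010001010
After insert 'pig': sets bits 3 5 9 -> bits=111111010101010

Answer: 111111010101010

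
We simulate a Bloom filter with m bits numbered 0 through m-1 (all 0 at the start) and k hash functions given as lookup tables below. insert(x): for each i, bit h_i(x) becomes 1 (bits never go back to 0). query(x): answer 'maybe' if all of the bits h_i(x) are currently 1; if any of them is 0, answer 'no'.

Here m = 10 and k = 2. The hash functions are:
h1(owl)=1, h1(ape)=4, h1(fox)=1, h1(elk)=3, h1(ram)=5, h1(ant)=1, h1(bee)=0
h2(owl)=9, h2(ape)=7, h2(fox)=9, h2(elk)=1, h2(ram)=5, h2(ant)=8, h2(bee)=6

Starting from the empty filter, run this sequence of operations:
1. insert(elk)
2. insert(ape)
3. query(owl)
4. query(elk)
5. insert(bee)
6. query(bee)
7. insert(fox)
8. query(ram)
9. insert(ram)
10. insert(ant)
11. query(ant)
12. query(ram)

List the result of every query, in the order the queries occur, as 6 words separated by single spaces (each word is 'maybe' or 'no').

Answer: no maybe maybe no maybe maybe

Derivation:
Start: bits=0000000000
Op 1: insert elk -> sets bits 1 3 -> bits=0101000000
Op 2: insert ape -> sets bits 4 7 -> bits=0101100100
Op 3: query owl -> checks bit1=1, bit9=0 (has a 0) -> no
Op 4: query elk -> checks bit1=1, bit3=1 (all 1) -> maybe
Op 5: insert bee -> sets bits 0 6 -> bits=1101101100
Op 6: query bee -> checks bit0=1, bit6=1 (all 1) -> maybe
Op 7: insert fox -> sets bits 1 9 -> bits=1101101101
Op 8: query ram -> checks bit5=0 (has a 0) -> no
Op 9: insert ram -> sets bits 5 -> bits=1101111101
Op 10: insert ant -> sets bits 1 8 -> bits=1101111111
Op 11: query ant -> checks bit1=1, bit8=1 (all 1) -> maybe
Op 12: query ram -> checks bit5=1 (all 1) -> maybe
Query results in order: no maybe maybe no maybe maybe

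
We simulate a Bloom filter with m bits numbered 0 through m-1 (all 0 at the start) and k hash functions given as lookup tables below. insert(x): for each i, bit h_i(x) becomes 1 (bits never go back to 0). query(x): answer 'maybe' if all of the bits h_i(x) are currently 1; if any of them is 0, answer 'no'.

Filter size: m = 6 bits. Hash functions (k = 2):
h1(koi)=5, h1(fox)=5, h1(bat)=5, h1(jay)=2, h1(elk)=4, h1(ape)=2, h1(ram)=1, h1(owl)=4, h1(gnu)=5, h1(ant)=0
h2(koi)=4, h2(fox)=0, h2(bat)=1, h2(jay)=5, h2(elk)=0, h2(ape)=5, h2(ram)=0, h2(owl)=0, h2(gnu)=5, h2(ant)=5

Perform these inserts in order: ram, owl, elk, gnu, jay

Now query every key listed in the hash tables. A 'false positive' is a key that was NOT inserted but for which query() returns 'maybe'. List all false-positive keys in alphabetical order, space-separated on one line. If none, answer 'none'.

Start: bits=000000
After insert 'ram': sets bits 0 1 -> bits=110000
After insert 'owl': sets bits 0 4 -> bits=110010
After insert 'elk': sets bits 0 4 -> bits=110010
After insert 'gnu': sets bits 5 -> bits=110011
After insert 'jay': sets bits 2 5 -> bits=111011
Not inserted: ant ape bat fox koi — query each against bits=111011:
query ant: checks bit0=1, bit5=1 (all 1) -> maybe => FALSE POSITIVE
query ape: checks bit2=1, bit5=1 (all 1) -> maybe => FALSE POSITIVE
query bat: checks bit1=1, bit5=1 (all 1) -> maybe => FALSE POSITIVE
query fox: checks bit0=1, bit5=1 (all 1) -> maybe => FALSE POSITIVE
query koi: checks bit4=1, bit5=1 (all 1) -> maybe => FALSE POSITIVE
False positives (alphabetical): ant ape bat fox koi

Answer: ant ape bat fox koi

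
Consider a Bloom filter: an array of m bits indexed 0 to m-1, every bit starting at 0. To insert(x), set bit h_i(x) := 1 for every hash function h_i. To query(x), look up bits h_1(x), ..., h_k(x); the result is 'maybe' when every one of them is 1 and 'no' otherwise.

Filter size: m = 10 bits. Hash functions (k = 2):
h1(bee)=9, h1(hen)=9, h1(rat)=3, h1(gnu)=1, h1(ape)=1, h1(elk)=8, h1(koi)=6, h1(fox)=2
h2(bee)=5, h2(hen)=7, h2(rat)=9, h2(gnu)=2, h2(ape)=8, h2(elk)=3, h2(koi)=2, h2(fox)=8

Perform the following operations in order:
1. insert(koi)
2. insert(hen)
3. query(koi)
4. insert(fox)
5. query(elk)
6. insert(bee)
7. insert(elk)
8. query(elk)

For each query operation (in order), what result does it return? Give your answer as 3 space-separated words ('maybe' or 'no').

Answer: maybe no maybe

Derivation:
Start: bits=0000000000
Op 1: insert koi -> sets bits 2 6 -> bits=0010001000
Op 2: insert hen -> sets bits 7 9 -> bits=0010001101
Op 3: query koi -> checks bit2=1, bit6=1 (all 1) -> maybe
Op 4: insert fox -> sets bits 2 8 -> bits=0010001111
Op 5: query elk -> checks bit3=0, bit8=1 (has a 0) -> no
Op 6: insert bee -> sets bits 5 9 -> bits=0010011111
Op 7: insert elk -> sets bits 3 8 -> bits=0011011111
Op 8: query elk -> checks bit3=1, bit8=1 (all 1) -> maybe
Query results in order: maybe no maybe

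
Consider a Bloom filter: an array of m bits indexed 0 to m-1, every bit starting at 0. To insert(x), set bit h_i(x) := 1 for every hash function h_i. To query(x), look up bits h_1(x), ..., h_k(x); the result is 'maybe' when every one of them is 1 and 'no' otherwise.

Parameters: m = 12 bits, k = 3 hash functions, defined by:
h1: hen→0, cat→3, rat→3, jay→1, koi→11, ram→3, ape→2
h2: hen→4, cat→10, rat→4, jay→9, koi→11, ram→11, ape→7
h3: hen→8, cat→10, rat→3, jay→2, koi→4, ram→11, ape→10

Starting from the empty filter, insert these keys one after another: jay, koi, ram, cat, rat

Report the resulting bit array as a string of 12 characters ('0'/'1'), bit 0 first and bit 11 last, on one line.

Answer: 011110000111

Derivation:
Start: bits=000000000000
After insert 'jay': sets bits 1 2 9 -> bits=011000000100
After insert 'koi': sets bits 4 11 -> bits=011010000101
After insert 'ram': sets bits 3 11 -> bits=011110000101
After insert 'cat': sets bits 3 10 -> bits=011110000111
After insert 'rat': sets bits 3 4 -> bits=011110000111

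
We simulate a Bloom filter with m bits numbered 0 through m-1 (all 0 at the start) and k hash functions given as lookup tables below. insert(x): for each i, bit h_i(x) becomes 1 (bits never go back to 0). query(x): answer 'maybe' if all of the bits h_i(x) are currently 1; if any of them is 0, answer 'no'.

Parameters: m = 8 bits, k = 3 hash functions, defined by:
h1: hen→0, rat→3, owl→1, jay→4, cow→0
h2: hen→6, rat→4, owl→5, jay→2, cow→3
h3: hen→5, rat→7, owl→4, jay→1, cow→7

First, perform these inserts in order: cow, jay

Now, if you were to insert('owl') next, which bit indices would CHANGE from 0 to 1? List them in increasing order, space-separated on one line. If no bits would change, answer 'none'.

Start: bits=00000000
After insert 'cow': sets bits 0 3 7 -> bits=10010001
After insert 'jay': sets bits 1 2 4 -> bits=11111001
insert 'owl' would touch bits 1 4 5; currently bit1=1, bit4=1, bit5=0
Bits that are 0 among those (would change 0->1): 5

Answer: 5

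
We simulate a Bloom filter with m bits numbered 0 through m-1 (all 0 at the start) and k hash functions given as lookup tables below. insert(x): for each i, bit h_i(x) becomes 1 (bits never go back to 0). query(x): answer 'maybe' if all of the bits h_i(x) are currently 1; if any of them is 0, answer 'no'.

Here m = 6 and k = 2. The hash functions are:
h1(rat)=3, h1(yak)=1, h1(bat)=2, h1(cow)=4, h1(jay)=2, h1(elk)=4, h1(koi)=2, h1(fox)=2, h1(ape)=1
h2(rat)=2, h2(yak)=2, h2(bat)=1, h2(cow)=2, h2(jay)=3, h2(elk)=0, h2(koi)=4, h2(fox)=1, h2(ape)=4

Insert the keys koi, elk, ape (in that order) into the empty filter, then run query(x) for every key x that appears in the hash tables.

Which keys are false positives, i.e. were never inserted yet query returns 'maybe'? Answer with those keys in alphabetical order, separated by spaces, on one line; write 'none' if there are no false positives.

Answer: bat cow fox yak

Derivation:
Start: bits=000000
After insert 'koi': sets bits 2 4 -> bits=001010
After insert 'elk': sets bits 0 4 -> bits=101010
After insert 'ape': sets bits 1 4 -> bits=111010
Not inserted: bat cow fox jay rat yak — query each against bits=111010:
query bat: checks bit1=1, bit2=1 (all 1) -> maybe => FALSE POSITIVE
query cow: checks bit2=1, bit4=1 (all 1) -> maybe => FALSE POSITIVE
query fox: checks bit1=1, bit2=1 (all 1) -> maybe => FALSE POSITIVE
query jay: checks bit2=1, bit3=0 (has a 0) -> no => not a false positive
query rat: checks bit2=1, bit3=0 (has a 0) -> no => not a false positive
query yak: checks bit1=1, bit2=1 (all 1) -> maybe => FALSE POSITIVE
False positives (alphabetical): bat cow fox yak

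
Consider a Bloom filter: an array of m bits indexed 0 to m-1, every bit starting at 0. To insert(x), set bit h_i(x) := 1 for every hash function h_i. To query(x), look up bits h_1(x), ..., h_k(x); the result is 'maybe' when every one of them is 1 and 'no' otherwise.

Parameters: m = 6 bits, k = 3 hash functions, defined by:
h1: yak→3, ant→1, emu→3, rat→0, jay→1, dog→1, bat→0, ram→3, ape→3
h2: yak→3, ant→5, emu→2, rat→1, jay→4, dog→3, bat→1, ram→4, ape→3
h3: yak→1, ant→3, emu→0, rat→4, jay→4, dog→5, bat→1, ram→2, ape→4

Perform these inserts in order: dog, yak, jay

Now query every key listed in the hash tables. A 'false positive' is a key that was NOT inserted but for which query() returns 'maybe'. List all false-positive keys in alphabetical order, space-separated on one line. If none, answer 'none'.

Start: bits=000000
After insert 'dog': sets bits 1 3 5 -> bits=010101
After insert 'yak': sets bits 1 3 -> bits=010101
After insert 'jay': sets bits 1 4 -> bits=010111
Not inserted: ant ape bat emu ram rat — query each against bits=010111:
query ant: checks bit1=1, bit3=1, bit5=1 (all 1) -> maybe => FALSE POSITIVE
query ape: checks bit3=1, bit4=1 (all 1) -> maybe => FALSE POSITIVE
query bat: checks bit0=0, bit1=1 (has a 0) -> no => not a false positive
query emu: checks bit0=0, bit2=0, bit3=1 (has a 0) -> no => not a false positive
query ram: checks bit2=0, bit3=1, bit4=1 (has a 0) -> no => not a false positive
query rat: checks bit0=0, bit1=1, bit4=1 (has a 0) -> no => not a false positive
False positives (alphabetical): ant ape

Answer: ant ape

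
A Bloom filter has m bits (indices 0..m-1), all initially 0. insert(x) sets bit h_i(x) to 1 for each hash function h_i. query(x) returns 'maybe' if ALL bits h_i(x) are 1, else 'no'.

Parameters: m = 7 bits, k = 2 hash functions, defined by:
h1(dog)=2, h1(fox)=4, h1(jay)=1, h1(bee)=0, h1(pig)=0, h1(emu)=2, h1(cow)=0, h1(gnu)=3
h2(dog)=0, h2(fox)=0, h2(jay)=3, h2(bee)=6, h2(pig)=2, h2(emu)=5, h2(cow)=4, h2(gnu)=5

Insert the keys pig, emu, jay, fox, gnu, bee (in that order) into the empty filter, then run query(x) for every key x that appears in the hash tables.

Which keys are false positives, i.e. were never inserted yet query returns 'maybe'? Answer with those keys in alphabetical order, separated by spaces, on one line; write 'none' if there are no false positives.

Start: bits=0000000
After insert 'pig': sets bits 0 2 -> bits=1010000
After insert 'emu': sets bits 2 5 -> bits=1010010
After insert 'jay': sets bits 1 3 -> bits=1111010
After insert 'fox': sets bits 0 4 -> bits=1111110
After insert 'gnu': sets bits 3 5 -> bits=1111110
After insert 'bee': sets bits 0 6 -> bits=1111111
Not inserted: cow dog — query each against bits=1111111:
query cow: checks bit0=1, bit4=1 (all 1) -> maybe => FALSE POSITIVE
query dog: checks bit0=1, bit2=1 (all 1) -> maybe => FALSE POSITIVE
False positives (alphabetical): cow dog

Answer: cow dog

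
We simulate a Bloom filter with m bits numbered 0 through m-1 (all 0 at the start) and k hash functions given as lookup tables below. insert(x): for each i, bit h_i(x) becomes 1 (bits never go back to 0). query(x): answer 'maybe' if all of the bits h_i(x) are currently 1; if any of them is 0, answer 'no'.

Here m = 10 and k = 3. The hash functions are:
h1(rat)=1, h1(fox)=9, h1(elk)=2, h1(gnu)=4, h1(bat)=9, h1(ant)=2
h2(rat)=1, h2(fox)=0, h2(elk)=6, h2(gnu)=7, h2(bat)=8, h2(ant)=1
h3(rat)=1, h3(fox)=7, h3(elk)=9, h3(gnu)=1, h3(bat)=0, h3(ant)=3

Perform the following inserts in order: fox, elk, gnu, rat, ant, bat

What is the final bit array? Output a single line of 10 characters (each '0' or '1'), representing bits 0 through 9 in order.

Answer: 1111101111

Derivation:
Start: bits=0000000000
After insert 'fox': sets bits 0 7 9 -> bits=1000000101
After insert 'elk': sets bits 2 6 9 -> bits=1010001101
After insert 'gnu': sets bits 1 4 7 -> bits=1110101101
After insert 'rat': sets bits 1 -> bits=1110101101
After insert 'ant': sets bits 1 2 3 -> bits=1111101101
After insert 'bat': sets bits 0 8 9 -> bits=1111101111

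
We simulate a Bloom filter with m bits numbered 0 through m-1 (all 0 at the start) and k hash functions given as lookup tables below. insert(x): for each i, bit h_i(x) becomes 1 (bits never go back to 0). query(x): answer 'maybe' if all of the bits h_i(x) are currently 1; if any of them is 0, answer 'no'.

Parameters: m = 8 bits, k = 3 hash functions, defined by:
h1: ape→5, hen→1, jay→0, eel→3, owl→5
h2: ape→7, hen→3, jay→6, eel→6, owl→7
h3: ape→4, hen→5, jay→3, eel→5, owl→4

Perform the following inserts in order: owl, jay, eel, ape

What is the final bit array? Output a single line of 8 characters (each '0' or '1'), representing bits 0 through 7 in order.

Start: bits=00000000
After insert 'owl': sets bits 4 5 7 -> bits=00001101
After insert 'jay': sets bits 0 3 6 -> bits=10011111
After insert 'eel': sets bits 3 5 6 -> bits=10011111
After insert 'ape': sets bits 4 5 7 -> bits=10011111

Answer: 10011111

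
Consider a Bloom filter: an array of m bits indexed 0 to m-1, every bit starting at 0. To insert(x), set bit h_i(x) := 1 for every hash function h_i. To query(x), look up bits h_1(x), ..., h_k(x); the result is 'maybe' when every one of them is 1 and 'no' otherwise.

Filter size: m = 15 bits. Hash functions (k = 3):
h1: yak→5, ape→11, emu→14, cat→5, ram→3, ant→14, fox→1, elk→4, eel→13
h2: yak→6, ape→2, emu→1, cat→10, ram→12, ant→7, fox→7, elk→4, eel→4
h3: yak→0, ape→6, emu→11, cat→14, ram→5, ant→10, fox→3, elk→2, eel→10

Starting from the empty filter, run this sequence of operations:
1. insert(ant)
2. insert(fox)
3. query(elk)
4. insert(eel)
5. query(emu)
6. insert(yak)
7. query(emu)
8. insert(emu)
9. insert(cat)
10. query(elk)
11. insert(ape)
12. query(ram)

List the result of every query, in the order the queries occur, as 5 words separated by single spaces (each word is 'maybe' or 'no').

Start: bits=000000000000000
Op 1: insert ant -> sets bits 7 10 14 -> bits=000000010010001
Op 2: insert fox -> sets bits 1 3 7 -> bits=010100010010001
Op 3: query elk -> checks bit2=0, bit4=0 (has a 0) -> no
Op 4: insert eel -> sets bits 4 10 13 -> bits=010110010010011
Op 5: query emu -> checks bit1=1, bit11=0, bit14=1 (has a 0) -> no
Op 6: insert yak -> sets bits 0 5 6 -> bits=110111110010011
Op 7: query emu -> checks bit1=1, bit11=0, bit14=1 (has a 0) -> no
Op 8: insert emu -> sets bits 1 11 14 -> bits=110111110011011
Op 9: insert cat -> sets bits 5 10 14 -> bits=110111110011011
Op 10: query elk -> checks bit2=0, bit4=1 (has a 0) -> no
Op 11: insert ape -> sets bits 2 6 11 -> bits=111111110011011
Op 12: query ram -> checks bit3=1, bit5=1, bit12=0 (has a 0) -> no
Query results in order: no no no no no

Answer: no no no no no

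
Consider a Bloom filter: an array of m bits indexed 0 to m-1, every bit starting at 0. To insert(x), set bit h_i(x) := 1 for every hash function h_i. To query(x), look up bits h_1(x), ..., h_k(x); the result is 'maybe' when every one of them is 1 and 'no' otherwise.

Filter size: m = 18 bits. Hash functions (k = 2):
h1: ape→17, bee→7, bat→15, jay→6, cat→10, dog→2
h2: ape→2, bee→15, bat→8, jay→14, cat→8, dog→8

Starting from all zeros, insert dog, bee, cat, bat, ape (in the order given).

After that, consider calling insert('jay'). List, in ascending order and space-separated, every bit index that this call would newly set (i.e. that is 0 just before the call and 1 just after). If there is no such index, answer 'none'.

Start: bits=000000000000000000
After insert 'dog': sets bits 2 8 -> bits=001000001000000000
After insert 'bee': sets bits 7 15 -> bits=001000011000000100
After insert 'cat': sets bits 8 10 -> bits=001000011010000100
After insert 'bat': sets bits 8 15 -> bits=001000011010000100
After insert 'ape': sets bits 2 17 -> bits=001000011010000101
insert 'jay' would touch bits 6 14; currently bit6=0, bit14=0
Bits that are 0 among those (would change 0->1): 6 14

Answer: 6 14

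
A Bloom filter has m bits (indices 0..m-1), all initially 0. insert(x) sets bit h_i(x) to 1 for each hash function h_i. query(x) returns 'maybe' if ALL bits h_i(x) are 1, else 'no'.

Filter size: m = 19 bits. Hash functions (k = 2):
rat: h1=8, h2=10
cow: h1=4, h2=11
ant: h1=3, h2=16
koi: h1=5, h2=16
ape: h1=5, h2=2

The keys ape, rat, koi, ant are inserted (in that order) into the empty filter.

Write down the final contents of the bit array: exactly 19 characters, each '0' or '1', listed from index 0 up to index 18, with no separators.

Answer: 0011010010100000100

Derivation:
Start: bits=0000000000000000000
After insert 'ape': sets bits 2 5 -> bits=0010010000000000000
After insert 'rat': sets bits 8 10 -> bits=0010010010100000000
After insert 'koi': sets bits 5 16 -> bits=0010010010100000100
After insert 'ant': sets bits 3 16 -> bits=0011010010100000100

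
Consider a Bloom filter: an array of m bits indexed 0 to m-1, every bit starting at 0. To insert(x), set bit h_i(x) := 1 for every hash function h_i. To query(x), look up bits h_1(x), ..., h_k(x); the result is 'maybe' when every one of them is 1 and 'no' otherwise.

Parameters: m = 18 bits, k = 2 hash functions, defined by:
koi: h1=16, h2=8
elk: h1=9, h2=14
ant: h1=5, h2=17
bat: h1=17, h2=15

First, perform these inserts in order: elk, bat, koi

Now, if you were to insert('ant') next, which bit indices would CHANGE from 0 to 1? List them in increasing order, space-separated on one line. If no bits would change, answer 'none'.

Start: bits=000000000000000000
After insert 'elk': sets bits 9 14 -> bits=000000000100001000
After insert 'bat': sets bits 15 17 -> bits=000000000100001101
After insert 'koi': sets bits 8 16 -> bits=000000001100001111
insert 'ant' would touch bits 5 17; currently bit5=0, bit17=1
Bits that are 0 among those (would change 0->1): 5

Answer: 5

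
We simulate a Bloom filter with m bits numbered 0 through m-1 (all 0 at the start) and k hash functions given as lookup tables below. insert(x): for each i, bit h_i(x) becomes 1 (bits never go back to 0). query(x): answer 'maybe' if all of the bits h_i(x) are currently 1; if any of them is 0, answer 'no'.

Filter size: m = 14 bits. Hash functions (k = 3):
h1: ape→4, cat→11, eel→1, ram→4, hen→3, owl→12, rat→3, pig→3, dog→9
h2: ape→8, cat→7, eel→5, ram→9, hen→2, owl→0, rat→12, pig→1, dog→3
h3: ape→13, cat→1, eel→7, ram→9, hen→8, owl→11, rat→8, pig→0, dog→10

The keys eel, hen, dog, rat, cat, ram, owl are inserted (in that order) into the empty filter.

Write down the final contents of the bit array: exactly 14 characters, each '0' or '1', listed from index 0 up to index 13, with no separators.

Start: bits=00000000000000
After insert 'eel': sets bits 1 5 7 -> bits=01000101000000
After insert 'hen': sets bits 2 3 8 -> bits=01110101100000
After insert 'dog': sets bits 3 9 10 -> bits=01110101111000
After insert 'rat': sets bits 3 8 12 -> bits=01110101111010
After insert 'cat': sets bits 1 7 11 -> bits=01110101111110
After insert 'ram': sets bits 4 9 -> bits=01111101111110
After insert 'owl': sets bits 0 11 12 -> bits=11111101111110

Answer: 11111101111110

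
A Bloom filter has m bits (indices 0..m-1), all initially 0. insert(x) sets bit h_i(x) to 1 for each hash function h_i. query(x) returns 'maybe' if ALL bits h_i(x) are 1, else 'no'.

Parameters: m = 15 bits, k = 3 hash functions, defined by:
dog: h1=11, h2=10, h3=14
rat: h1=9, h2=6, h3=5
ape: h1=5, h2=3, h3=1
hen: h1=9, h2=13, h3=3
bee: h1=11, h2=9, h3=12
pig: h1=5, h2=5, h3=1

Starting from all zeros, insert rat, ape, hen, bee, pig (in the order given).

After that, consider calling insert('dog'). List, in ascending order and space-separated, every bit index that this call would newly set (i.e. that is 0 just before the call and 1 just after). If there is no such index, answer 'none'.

Start: bits=000000000000000
After insert 'rat': sets bits 5 6 9 -> bits=000001100100000
After insert 'ape': sets bits 1 3 5 -> bits=010101100100000
After insert 'hen': sets bits 3 9 13 -> bits=010101100100010
After insert 'bee': sets bits 9 11 12 -> bits=010101100101110
After insert 'pig': sets bits 1 5 -> bits=010101100101110
insert 'dog' would touch bits 10 11 14; currently bit10=0, bit11=1, bit14=0
Bits that are 0 among those (would change 0->1): 10 14

Answer: 10 14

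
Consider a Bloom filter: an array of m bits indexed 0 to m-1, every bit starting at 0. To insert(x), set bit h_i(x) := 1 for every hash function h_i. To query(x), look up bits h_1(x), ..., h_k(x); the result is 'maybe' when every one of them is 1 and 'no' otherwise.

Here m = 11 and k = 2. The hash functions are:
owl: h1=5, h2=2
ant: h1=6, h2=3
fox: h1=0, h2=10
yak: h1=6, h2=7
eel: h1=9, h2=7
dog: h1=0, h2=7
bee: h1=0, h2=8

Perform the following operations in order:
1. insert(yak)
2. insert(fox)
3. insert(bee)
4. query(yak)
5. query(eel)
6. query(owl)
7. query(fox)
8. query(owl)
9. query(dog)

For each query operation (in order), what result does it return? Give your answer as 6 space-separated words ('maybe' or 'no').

Start: bits=00000000000
Op 1: insert yak -> sets bits 6 7 -> bits=00000011000
Op 2: insert fox -> sets bits 0 10 -> bits=10000011001
Op 3: insert bee -> sets bits 0 8 -> bits=10000011101
Op 4: query yak -> checks bit6=1, bit7=1 (all 1) -> maybe
Op 5: query eel -> checks bit7=1, bit9=0 (has a 0) -> no
Op 6: query owl -> checks bit2=0, bit5=0 (has a 0) -> no
Op 7: query fox -> checks bit0=1, bit10=1 (all 1) -> maybe
Op 8: query owl -> checks bit2=0, bit5=0 (has a 0) -> no
Op 9: query dog -> checks bit0=1, bit7=1 (all 1) -> maybe
Query results in order: maybe no no maybe no maybe

Answer: maybe no no maybe no maybe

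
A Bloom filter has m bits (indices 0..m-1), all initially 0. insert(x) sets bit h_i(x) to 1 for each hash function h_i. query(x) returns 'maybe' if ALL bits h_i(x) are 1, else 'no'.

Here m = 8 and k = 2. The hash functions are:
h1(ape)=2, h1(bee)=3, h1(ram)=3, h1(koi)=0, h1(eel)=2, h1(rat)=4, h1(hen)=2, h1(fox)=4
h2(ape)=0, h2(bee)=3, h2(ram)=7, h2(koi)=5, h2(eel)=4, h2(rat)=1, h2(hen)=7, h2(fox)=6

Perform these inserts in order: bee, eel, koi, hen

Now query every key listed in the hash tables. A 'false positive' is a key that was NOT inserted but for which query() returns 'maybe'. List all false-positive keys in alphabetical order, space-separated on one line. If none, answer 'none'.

Answer: ape ram

Derivation:
Start: bits=00000000
After insert 'bee': sets bits 3 -> bits=00010000
After insert 'eel': sets bits 2 4 -> bits=00111000
After insert 'koi': sets bits 0 5 -> bits=10111100
After insert 'hen': sets bits 2 7 -> bits=10111101
Not inserted: ape fox ram rat — query each against bits=10111101:
query ape: checks bit0=1, bit2=1 (all 1) -> maybe => FALSE POSITIVE
query fox: checks bit4=1, bit6=0 (has a 0) -> no => not a false positive
query ram: checks bit3=1, bit7=1 (all 1) -> maybe => FALSE POSITIVE
query rat: checks bit1=0, bit4=1 (has a 0) -> no => not a false positive
False positives (alphabetical): ape ram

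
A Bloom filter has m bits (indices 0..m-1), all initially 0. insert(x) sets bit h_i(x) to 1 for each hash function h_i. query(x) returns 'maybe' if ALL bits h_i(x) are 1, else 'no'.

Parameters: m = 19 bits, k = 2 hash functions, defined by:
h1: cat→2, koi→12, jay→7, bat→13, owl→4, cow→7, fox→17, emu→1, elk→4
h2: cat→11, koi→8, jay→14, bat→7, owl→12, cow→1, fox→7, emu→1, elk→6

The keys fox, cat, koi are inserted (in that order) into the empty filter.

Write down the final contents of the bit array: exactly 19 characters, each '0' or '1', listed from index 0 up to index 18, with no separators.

Start: bits=0000000000000000000
After insert 'fox': sets bits 7 17 -> bits=0000000100000000010
After insert 'cat': sets bits 2 11 -> bits=0010000100010000010
After insert 'koi': sets bits 8 12 -> bits=0010000110011000010

Answer: 0010000110011000010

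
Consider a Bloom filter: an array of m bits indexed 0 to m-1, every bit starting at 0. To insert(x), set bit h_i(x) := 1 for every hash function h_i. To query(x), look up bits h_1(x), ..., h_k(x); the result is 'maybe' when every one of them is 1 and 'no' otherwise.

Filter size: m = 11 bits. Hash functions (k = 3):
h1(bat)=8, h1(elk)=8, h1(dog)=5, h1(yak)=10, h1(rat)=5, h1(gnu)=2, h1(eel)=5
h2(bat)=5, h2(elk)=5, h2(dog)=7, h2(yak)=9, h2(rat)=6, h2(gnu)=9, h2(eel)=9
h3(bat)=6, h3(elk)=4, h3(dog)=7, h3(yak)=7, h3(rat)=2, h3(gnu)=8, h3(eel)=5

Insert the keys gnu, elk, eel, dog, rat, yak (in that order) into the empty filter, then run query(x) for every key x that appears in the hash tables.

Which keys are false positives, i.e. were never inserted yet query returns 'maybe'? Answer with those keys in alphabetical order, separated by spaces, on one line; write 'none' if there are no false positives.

Answer: bat

Derivation:
Start: bits=00000000000
After insert 'gnu': sets bits 2 8 9 -> bits=00100000110
After insert 'elk': sets bits 4 5 8 -> bits=00101100110
After insert 'eel': sets bits 5 9 -> bits=00101100110
After insert 'dog': sets bits 5 7 -> bits=00101101110
After insert 'rat': sets bits 2 5 6 -> bits=00101111110
After insert 'yak': sets bits 7 9 10 -> bits=00101111111
Not inserted: bat — query each against bits=00101111111:
query bat: checks bit5=1, bit6=1, bit8=1 (all 1) -> maybe => FALSE POSITIVE
False positives (alphabetical): bat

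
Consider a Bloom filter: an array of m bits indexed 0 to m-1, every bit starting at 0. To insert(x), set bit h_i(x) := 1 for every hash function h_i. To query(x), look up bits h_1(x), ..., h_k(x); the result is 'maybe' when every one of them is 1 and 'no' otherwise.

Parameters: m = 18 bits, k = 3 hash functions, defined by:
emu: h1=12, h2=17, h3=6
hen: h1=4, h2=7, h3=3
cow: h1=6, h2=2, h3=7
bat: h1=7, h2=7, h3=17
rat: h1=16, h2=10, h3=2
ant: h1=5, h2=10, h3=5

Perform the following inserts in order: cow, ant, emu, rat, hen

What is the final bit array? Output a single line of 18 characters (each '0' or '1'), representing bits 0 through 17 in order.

Answer: 001111110010100011

Derivation:
Start: bits=000000000000000000
After insert 'cow': sets bits 2 6 7 -> bits=001000110000000000
After insert 'ant': sets bits 5 10 -> bits=001001110010000000
After insert 'emu': sets bits 6 12 17 -> bits=001001110010100001
After insert 'rat': sets bits 2 10 16 -> bits=001001110010100011
After insert 'hen': sets bits 3 4 7 -> bits=001111110010100011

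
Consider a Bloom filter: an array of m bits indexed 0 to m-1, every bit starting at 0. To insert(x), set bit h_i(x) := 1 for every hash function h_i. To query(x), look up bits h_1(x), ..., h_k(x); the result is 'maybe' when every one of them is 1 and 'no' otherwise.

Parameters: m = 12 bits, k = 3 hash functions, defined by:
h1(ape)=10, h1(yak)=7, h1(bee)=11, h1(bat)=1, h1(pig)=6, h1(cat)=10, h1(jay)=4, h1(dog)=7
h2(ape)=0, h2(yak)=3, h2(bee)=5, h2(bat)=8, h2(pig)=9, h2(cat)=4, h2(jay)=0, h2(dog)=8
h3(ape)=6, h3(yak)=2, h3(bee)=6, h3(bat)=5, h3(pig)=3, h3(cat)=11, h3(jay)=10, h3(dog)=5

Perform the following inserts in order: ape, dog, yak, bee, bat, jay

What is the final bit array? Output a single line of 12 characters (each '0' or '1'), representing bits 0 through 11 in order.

Answer: 111111111011

Derivation:
Start: bits=000000000000
After insert 'ape': sets bits 0 6 10 -> bits=100000100010
After insert 'dog': sets bits 5 7 8 -> bits=100001111010
After insert 'yak': sets bits 2 3 7 -> bits=101101111010
After insert 'bee': sets bits 5 6 11 -> bits=101101111011
After insert 'bat': sets bits 1 5 8 -> bits=111101111011
After insert 'jay': sets bits 0 4 10 -> bits=111111111011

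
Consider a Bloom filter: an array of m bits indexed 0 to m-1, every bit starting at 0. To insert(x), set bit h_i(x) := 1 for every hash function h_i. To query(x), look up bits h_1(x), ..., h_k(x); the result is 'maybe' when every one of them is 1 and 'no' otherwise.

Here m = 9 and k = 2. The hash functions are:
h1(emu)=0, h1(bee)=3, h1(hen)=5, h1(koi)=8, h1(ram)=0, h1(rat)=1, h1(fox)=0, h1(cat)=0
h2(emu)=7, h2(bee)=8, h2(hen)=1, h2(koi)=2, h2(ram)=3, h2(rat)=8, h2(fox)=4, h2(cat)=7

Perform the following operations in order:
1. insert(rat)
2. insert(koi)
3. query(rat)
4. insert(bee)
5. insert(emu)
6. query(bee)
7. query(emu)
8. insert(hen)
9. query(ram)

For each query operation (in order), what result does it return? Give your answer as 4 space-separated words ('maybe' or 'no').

Answer: maybe maybe maybe maybe

Derivation:
Start: bits=000000000
Op 1: insert rat -> sets bits 1 8 -> bits=010000001
Op 2: insert koi -> sets bits 2 8 -> bits=011000001
Op 3: query rat -> checks bit1=1, bit8=1 (all 1) -> maybe
Op 4: insert bee -> sets bits 3 8 -> bits=011100001
Op 5: insert emu -> sets bits 0 7 -> bits=111100011
Op 6: query bee -> checks bit3=1, bit8=1 (all 1) -> maybe
Op 7: query emu -> checks bit0=1, bit7=1 (all 1) -> maybe
Op 8: insert hen -> sets bits 1 5 -> bits=111101011
Op 9: query ram -> checks bit0=1, bit3=1 (all 1) -> maybe
Query results in order: maybe maybe maybe maybe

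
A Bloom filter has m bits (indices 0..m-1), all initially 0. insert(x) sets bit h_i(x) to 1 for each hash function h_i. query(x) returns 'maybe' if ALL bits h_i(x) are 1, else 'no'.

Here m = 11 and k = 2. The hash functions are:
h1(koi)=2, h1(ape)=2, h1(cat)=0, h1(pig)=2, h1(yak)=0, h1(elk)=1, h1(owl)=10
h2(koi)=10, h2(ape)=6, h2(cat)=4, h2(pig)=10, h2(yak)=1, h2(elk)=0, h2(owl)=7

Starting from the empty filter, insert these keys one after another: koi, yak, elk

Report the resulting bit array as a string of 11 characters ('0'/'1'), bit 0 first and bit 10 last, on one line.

Answer: 11100000001

Derivation:
Start: bits=00000000000
After insert 'koi': sets bits 2 10 -> bits=00100000001
After insert 'yak': sets bits 0 1 -> bits=11100000001
After insert 'elk': sets bits 0 1 -> bits=11100000001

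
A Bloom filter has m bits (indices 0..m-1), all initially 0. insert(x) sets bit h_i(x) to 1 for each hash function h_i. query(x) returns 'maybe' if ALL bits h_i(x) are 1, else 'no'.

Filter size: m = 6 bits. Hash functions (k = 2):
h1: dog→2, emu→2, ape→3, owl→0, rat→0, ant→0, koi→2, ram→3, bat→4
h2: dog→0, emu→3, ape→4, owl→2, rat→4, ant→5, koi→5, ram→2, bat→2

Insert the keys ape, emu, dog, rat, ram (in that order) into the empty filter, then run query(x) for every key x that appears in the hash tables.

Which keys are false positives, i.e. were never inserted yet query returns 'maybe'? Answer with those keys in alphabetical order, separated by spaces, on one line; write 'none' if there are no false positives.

Start: bits=000000
After insert 'ape': sets bits 3 4 -> bits=000110
After insert 'emu': sets bits 2 3 -> bits=001110
After insert 'dog': sets bits 0 2 -> bits=101110
After insert 'rat': sets bits 0 4 -> bits=101110
After insert 'ram': sets bits 2 3 -> bits=101110
Not inserted: ant bat koi owl — query each against bits=101110:
query ant: checks bit0=1, bit5=0 (has a 0) -> no => not a false positive
query bat: checks bit2=1, bit4=1 (all 1) -> maybe => FALSE POSITIVE
query koi: checks bit2=1, bit5=0 (has a 0) -> no => not a false positive
query owl: checks bit0=1, bit2=1 (all 1) -> maybe => FALSE POSITIVE
False positives (alphabetical): bat owl

Answer: bat owl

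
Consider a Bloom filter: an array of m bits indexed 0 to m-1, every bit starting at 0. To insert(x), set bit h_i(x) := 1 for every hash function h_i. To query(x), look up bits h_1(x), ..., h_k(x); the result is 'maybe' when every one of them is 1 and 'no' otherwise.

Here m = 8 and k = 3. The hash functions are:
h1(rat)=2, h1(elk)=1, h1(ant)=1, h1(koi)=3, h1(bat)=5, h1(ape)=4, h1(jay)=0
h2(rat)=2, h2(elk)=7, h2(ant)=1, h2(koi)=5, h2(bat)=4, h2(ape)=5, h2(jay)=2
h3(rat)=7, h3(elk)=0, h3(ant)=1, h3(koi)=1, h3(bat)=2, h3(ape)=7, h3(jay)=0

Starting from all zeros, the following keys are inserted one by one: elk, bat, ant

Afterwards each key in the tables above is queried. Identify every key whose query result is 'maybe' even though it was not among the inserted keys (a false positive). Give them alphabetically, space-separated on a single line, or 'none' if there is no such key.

Answer: ape jay rat

Derivation:
Start: bits=00000000
After insert 'elk': sets bits 0 1 7 -> bits=11000001
After insert 'bat': sets bits 2 4 5 -> bits=11101101
After insert 'ant': sets bits 1 -> bits=11101101
Not inserted: ape jay koi rat — query each against bits=11101101:
query ape: checks bit4=1, bit5=1, bit7=1 (all 1) -> maybe => FALSE POSITIVE
query jay: checks bit0=1, bit2=1 (all 1) -> maybe => FALSE POSITIVE
query koi: checks bit1=1, bit3=0, bit5=1 (has a 0) -> no => not a false positive
query rat: checks bit2=1, bit7=1 (all 1) -> maybe => FALSE POSITIVE
False positives (alphabetical): ape jay rat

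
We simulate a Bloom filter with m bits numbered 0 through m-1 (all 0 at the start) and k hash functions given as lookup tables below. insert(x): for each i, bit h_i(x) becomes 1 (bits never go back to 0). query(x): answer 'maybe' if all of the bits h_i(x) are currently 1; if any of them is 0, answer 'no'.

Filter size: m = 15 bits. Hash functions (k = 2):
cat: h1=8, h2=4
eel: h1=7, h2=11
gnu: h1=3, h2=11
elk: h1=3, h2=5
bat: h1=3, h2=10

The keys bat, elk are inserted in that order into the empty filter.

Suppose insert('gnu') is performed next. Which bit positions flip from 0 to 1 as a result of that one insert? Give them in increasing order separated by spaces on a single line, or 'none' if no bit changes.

Answer: 11

Derivation:
Start: bits=000000000000000
After insert 'bat': sets bits 3 10 -> bits=000100000010000
After insert 'elk': sets bits 3 5 -> bits=000101000010000
insert 'gnu' would touch bits 3 11; currently bit3=1, bit11=0
Bits that are 0 among those (would change 0->1): 11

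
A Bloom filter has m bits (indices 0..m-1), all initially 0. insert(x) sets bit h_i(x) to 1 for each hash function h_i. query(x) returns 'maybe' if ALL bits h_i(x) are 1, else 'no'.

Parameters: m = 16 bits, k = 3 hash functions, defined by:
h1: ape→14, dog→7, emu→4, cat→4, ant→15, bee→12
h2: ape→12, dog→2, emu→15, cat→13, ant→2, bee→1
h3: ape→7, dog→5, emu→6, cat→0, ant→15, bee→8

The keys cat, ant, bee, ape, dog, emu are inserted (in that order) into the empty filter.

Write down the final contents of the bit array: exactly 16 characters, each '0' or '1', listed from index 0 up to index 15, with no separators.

Answer: 1110111110001111

Derivation:
Start: bits=0000000000000000
After insert 'cat': sets bits 0 4 13 -> bits=1000100000000100
After insert 'ant': sets bits 2 15 -> bits=1010100000000101
After insert 'bee': sets bits 1 8 12 -> bits=1110100010001101
After insert 'ape': sets bits 7 12 14 -> bits=1110100110001111
After insert 'dog': sets bits 2 5 7 -> bits=1110110110001111
After insert 'emu': sets bits 4 6 15 -> bits=1110111110001111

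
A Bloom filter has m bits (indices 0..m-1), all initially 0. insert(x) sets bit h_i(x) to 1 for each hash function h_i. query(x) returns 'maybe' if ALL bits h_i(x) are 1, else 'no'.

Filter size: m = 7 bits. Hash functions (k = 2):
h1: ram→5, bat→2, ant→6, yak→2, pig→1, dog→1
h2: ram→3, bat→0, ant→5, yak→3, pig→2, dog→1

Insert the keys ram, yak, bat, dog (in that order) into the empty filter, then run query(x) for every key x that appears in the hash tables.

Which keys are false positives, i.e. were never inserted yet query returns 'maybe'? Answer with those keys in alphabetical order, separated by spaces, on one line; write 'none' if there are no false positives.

Start: bits=0000000
After insert 'ram': sets bits 3 5 -> bits=0001010
After insert 'yak': sets bits 2 3 -> bits=0011010
After insert 'bat': sets bits 0 2 -> bits=1011010
After insert 'dog': sets bits 1 -> bits=1111010
Not inserted: ant pig — query each against bits=1111010:
query ant: checks bit5=1, bit6=0 (has a 0) -> no => not a false positive
query pig: checks bit1=1, bit2=1 (all 1) -> maybe => FALSE POSITIVE
False positives (alphabetical): pig

Answer: pig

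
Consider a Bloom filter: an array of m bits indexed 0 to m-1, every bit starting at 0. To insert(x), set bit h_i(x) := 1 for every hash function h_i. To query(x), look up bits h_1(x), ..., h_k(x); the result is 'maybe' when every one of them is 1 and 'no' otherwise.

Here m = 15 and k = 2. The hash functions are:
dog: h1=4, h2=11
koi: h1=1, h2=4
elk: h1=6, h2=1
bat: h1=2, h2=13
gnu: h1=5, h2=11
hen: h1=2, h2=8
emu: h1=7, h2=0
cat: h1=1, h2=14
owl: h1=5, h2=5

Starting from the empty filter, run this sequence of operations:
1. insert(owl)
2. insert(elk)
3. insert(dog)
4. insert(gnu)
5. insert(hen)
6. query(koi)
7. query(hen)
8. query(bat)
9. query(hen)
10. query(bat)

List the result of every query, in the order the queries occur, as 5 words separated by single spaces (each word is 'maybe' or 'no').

Answer: maybe maybe no maybe no

Derivation:
Start: bits=000000000000000
Op 1: insert owl -> sets bits 5 -> bits=000001000000000
Op 2: insert elk -> sets bits 1 6 -> bits=010001100000000
Op 3: insert dog -> sets bits 4 11 -> bits=010011100001000
Op 4: insert gnu -> sets bits 5 11 -> bits=010011100001000
Op 5: insert hen -> sets bits 2 8 -> bits=011011101001000
Op 6: query koi -> checks bit1=1, bit4=1 (all 1) -> maybe
Op 7: query hen -> checks bit2=1, bit8=1 (all 1) -> maybe
Op 8: query bat -> checks bit2=1, bit13=0 (has a 0) -> no
Op 9: query hen -> checks bit2=1, bit8=1 (all 1) -> maybe
Op 10: query bat -> checks bit2=1, bit13=0 (has a 0) -> no
Query results in order: maybe maybe no maybe no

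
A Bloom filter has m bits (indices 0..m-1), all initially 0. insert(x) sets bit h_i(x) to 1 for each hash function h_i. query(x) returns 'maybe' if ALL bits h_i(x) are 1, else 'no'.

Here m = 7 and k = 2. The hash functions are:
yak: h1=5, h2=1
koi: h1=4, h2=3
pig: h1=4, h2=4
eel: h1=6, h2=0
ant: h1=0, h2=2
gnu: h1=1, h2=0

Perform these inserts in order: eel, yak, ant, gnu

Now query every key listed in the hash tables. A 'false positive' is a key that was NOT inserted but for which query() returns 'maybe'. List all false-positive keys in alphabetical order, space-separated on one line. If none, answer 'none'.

Answer: none

Derivation:
Start: bits=0000000
After insert 'eel': sets bits 0 6 -> bits=1000001
After insert 'yak': sets bits 1 5 -> bits=1100011
After insert 'ant': sets bits 0 2 -> bits=1110011
After insert 'gnu': sets bits 0 1 -> bits=1110011
Not inserted: koi pig — query each against bits=1110011:
query koi: checks bit3=0, bit4=0 (has a 0) -> no => not a false positive
query pig: checks bit4=0 (has a 0) -> no => not a false positive
False positives (alphabetical): none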